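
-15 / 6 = -5 / 2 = -2.50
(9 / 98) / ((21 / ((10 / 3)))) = 5 / 343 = 0.01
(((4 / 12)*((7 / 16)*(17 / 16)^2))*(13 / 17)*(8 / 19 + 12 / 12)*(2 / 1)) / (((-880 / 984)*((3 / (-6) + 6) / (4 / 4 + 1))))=-1712529 / 11770880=-0.15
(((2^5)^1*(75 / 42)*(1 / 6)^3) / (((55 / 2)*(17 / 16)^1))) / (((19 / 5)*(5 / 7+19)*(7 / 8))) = 6400 / 46334673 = 0.00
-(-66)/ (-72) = -11/ 12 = -0.92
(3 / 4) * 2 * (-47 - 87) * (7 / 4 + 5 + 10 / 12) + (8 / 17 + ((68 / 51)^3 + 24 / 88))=-30720869 / 20196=-1521.14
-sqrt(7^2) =-7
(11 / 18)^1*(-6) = -11 / 3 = -3.67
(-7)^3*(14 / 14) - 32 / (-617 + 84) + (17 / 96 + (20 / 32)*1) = -17506511 / 51168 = -342.14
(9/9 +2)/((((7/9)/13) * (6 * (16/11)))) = 1287/224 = 5.75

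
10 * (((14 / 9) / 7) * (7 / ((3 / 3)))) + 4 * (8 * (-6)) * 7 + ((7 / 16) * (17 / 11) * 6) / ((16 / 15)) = -16785853 / 12672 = -1324.64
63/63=1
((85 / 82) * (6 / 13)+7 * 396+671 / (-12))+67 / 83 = 1442564239 / 530868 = 2717.37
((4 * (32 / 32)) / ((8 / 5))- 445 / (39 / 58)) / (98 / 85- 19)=4371125 / 118326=36.94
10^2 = 100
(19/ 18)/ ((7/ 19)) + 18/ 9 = 613/ 126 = 4.87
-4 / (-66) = 2 / 33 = 0.06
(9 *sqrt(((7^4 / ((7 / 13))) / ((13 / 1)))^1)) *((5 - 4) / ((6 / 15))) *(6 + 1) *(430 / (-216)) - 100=-5906.87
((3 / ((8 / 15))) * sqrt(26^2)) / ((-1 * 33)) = -195 / 44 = -4.43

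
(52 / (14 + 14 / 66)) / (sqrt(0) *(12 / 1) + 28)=429 / 3283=0.13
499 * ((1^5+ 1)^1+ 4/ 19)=20958/ 19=1103.05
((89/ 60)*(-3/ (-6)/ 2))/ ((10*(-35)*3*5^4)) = -89/ 157500000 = -0.00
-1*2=-2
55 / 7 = 7.86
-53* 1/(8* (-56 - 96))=53/1216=0.04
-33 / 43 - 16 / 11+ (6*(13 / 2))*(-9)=-167074 / 473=-353.22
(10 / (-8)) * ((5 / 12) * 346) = -4325 / 24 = -180.21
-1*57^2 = -3249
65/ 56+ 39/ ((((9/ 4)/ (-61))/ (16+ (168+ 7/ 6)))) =-98673991/ 504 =-195781.73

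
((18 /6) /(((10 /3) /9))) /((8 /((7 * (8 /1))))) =567 /10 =56.70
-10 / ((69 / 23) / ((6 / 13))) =-20 / 13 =-1.54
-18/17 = -1.06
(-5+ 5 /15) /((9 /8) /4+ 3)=-1.42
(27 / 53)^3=0.13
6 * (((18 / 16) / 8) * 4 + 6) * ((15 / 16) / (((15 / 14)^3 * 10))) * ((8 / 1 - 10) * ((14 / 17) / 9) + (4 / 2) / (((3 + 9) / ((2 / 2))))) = -2401 / 48960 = -0.05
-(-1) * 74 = 74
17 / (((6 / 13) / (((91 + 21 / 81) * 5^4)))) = 170170000 / 81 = 2100864.20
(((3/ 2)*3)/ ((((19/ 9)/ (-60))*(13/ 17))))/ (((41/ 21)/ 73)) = -63328230/ 10127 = -6253.40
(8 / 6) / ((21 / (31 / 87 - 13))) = -4400 / 5481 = -0.80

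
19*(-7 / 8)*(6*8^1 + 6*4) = -1197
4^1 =4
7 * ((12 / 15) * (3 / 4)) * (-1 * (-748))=15708 / 5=3141.60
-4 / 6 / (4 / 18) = -3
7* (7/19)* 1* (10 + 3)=637/19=33.53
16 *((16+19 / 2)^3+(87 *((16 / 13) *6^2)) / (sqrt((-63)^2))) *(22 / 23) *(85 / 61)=45313035900 / 127673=354914.79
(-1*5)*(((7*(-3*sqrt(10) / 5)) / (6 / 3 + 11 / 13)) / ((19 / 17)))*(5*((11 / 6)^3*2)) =10295285*sqrt(10) / 25308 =1286.41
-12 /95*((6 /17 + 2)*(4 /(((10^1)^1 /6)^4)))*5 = -31104 /40375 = -0.77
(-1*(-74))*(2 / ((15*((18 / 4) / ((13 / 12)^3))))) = 81289 / 29160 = 2.79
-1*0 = 0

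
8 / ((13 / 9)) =72 / 13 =5.54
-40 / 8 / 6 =-5 / 6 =-0.83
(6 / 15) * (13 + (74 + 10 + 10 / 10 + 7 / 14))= 197 / 5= 39.40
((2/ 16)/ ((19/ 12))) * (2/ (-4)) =-0.04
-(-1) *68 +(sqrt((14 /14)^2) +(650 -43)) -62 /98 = 33093 /49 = 675.37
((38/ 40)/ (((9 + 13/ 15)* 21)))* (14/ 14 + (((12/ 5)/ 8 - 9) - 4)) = -2223/ 41440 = -0.05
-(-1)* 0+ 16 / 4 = 4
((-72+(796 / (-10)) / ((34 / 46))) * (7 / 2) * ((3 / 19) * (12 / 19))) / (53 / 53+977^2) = -962262 / 14644876525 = -0.00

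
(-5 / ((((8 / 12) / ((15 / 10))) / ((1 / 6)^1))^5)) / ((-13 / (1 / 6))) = 405 / 851968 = 0.00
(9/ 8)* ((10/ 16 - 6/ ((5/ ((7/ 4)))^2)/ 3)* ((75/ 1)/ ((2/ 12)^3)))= 6925.50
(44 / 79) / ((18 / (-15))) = -110 / 237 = -0.46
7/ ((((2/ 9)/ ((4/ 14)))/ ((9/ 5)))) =16.20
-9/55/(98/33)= -27/490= -0.06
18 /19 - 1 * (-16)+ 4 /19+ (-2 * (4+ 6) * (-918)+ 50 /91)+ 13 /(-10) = 317728083 /17290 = 18376.41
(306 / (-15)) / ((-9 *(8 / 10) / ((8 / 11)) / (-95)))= -6460 / 33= -195.76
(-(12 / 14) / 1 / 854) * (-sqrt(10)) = 3 * sqrt(10) / 2989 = 0.00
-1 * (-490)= 490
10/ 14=5/ 7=0.71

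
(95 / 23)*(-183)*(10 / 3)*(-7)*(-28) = -11358200 / 23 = -493834.78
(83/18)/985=83/17730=0.00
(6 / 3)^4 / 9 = 16 / 9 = 1.78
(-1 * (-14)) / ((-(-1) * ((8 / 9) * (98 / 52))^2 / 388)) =1327833 / 686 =1935.62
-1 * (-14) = 14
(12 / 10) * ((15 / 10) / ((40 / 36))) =81 / 50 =1.62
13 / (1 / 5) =65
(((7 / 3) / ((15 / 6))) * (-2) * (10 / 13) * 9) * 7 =-1176 / 13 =-90.46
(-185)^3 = -6331625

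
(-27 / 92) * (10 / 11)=-135 / 506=-0.27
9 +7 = 16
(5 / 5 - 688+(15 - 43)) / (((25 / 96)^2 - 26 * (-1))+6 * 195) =-6589440 / 11022961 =-0.60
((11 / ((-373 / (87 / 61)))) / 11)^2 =7569 / 517699009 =0.00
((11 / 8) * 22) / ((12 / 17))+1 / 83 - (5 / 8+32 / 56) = 1162087 / 27888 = 41.67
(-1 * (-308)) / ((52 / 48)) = 3696 / 13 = 284.31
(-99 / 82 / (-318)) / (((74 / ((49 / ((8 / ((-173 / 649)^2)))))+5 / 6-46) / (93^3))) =116781036767703 / 4774857895306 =24.46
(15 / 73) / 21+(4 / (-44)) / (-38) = 2601 / 213598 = 0.01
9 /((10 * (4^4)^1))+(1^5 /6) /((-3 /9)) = -1271 /2560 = -0.50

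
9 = 9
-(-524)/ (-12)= -131/ 3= -43.67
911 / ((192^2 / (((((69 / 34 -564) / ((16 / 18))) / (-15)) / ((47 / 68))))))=5802159 / 3850240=1.51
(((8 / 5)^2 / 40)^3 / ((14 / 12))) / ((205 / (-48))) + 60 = 60.00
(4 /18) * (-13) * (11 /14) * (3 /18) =-143 /378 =-0.38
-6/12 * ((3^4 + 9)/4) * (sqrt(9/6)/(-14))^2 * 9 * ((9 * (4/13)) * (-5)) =54675/5096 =10.73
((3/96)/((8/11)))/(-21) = -11/5376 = -0.00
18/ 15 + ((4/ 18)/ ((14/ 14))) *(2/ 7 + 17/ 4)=1391/ 630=2.21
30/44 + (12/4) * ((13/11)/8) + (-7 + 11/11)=-39/8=-4.88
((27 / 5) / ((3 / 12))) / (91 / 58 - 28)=-2088 / 2555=-0.82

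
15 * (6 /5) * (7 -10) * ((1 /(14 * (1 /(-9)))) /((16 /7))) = 243 /16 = 15.19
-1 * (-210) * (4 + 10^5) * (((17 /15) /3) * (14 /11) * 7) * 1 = 2332493296 /33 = 70681615.03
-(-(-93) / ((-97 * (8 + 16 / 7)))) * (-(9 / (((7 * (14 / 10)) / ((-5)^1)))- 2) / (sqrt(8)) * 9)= 30039 * sqrt(2) / 21728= 1.96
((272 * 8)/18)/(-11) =-1088/99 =-10.99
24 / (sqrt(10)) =12*sqrt(10) / 5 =7.59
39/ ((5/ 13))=507/ 5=101.40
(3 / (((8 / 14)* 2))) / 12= 7 / 32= 0.22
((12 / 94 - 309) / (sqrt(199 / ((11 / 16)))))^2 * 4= 2318176179 / 1758364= 1318.37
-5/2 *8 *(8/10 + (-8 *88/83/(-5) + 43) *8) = -594896/83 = -7167.42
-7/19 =-0.37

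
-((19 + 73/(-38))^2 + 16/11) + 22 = -4306867/15884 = -271.14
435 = 435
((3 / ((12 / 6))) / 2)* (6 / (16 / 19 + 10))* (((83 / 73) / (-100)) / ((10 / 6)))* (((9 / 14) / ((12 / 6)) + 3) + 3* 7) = -28996299 / 421064000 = -0.07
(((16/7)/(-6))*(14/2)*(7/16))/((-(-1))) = -1.17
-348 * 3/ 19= -1044/ 19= -54.95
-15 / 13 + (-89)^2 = 7919.85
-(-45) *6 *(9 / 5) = 486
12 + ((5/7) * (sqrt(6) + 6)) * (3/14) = 15 * sqrt(6)/98 + 633/49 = 13.29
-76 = -76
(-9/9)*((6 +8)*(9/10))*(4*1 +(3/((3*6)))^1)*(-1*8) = 420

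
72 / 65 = 1.11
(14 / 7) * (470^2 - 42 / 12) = 441793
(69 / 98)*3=207 / 98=2.11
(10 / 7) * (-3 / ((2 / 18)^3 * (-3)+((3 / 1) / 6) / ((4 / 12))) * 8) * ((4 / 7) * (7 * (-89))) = 41523840 / 5089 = 8159.53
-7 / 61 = -0.11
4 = 4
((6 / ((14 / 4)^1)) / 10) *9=54 / 35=1.54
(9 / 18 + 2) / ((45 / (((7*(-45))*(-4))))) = 70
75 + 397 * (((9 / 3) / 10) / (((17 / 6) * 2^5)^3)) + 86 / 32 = 15633591197 / 201236480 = 77.69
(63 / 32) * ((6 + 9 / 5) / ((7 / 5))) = 351 / 32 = 10.97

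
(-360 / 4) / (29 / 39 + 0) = -3510 / 29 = -121.03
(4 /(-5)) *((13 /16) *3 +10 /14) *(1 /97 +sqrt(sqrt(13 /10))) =-353 *10^(3 /4) *13^(1 /4) /1400-353 /13580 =-2.72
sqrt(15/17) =0.94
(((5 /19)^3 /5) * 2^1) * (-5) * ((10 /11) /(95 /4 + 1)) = -10000 /7469451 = -0.00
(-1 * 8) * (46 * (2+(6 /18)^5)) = -179216 /243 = -737.51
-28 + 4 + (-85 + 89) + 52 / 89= -1728 / 89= -19.42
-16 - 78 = -94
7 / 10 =0.70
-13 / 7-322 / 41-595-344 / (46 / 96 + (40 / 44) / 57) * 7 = -5468.22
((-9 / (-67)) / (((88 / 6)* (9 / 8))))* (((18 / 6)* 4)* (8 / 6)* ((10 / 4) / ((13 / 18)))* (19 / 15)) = 5472 / 9581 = 0.57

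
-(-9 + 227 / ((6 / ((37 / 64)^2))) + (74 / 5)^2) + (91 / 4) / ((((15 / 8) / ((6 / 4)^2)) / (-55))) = -1059339251 / 614400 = -1724.18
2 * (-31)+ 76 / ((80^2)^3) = -4063231999981 / 65536000000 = -62.00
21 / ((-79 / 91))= -24.19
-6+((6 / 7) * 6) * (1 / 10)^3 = -10491 / 1750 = -5.99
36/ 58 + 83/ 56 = 3415/ 1624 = 2.10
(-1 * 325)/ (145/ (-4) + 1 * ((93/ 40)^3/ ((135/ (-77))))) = 7.49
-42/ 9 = -14/ 3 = -4.67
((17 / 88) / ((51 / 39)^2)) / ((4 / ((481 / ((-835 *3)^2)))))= 81289 / 37549749600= 0.00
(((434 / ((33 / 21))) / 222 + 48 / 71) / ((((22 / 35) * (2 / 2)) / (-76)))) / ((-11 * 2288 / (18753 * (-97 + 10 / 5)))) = -65735022014725 / 4000038328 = -16433.60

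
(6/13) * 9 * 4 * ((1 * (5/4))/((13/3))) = 810/169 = 4.79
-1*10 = -10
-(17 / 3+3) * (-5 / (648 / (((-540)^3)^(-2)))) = 13 / 4820130755942400000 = 0.00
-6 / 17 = -0.35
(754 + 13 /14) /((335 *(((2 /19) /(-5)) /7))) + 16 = -196523 /268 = -733.29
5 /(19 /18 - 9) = -90 /143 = -0.63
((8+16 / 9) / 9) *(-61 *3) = -5368 / 27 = -198.81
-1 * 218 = -218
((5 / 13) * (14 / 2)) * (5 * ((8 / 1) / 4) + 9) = 665 / 13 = 51.15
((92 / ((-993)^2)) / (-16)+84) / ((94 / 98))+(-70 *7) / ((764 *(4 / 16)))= 3009918301439 / 35407047492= 85.01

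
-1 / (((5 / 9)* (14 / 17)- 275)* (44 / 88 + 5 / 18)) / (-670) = -1377 / 197003450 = -0.00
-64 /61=-1.05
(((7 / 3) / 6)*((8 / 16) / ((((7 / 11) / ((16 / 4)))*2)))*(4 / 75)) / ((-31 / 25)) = -22 / 837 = -0.03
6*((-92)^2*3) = 152352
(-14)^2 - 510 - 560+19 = -855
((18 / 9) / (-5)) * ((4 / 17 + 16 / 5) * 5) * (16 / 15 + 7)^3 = -1034591624 / 286875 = -3606.42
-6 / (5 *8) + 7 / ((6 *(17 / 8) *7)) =-73 / 1020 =-0.07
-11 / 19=-0.58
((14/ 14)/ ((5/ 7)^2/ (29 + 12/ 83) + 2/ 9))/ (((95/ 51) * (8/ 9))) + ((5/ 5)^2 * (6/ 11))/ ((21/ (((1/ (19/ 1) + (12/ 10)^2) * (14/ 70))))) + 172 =65298116067453/ 374143231000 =174.53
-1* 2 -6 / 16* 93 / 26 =-695 / 208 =-3.34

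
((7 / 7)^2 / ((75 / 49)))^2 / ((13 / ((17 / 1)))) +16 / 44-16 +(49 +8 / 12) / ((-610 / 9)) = -1551589711 / 98133750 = -15.81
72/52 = 18/13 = 1.38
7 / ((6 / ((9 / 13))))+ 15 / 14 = 171 / 91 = 1.88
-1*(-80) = 80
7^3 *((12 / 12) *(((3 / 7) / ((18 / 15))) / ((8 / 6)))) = 735 / 8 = 91.88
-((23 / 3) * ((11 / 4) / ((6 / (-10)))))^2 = -1234.74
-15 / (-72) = 5 / 24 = 0.21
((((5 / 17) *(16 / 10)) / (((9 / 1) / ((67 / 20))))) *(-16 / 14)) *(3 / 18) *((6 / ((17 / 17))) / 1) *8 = -8576 / 5355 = -1.60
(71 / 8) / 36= 71 / 288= 0.25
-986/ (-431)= 986/ 431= 2.29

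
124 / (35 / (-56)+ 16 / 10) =4960 / 39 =127.18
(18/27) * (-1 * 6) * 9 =-36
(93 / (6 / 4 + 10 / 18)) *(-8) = -13392 / 37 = -361.95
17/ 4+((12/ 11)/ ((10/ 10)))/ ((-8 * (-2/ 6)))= 205/ 44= 4.66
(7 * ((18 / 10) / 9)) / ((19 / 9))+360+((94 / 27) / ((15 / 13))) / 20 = 27764639 / 76950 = 360.81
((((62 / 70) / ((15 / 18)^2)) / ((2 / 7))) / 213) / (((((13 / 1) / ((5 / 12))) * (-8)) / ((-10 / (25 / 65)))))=31 / 14200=0.00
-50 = -50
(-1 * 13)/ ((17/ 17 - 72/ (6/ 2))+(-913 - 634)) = 13/ 1570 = 0.01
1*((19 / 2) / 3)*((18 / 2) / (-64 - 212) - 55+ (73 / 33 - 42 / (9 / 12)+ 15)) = -5411941 / 18216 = -297.10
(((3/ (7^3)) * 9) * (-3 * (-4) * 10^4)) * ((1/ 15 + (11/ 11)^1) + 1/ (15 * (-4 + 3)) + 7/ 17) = 77760000/ 5831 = 13335.62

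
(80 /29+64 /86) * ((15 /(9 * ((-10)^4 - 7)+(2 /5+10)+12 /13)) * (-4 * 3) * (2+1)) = -153316800 /7290761327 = -0.02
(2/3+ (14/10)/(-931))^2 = 1760929/3980025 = 0.44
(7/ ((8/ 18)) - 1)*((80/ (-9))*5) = -5900/ 9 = -655.56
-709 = -709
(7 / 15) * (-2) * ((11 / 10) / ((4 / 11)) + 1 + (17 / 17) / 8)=-581 / 150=-3.87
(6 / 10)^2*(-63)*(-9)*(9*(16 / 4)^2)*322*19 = 4495702176 / 25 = 179828087.04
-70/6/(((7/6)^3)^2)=-77760/16807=-4.63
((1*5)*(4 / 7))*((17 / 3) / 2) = 170 / 21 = 8.10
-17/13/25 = -17/325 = -0.05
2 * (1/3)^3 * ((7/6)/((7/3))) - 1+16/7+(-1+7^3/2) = 64949/378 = 171.82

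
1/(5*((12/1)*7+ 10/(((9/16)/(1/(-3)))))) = 27/10540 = 0.00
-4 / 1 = -4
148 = 148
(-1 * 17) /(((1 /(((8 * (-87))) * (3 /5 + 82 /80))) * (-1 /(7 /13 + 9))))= -183396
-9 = -9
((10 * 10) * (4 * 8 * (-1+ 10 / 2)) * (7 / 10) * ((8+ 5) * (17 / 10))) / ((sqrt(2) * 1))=99008 * sqrt(2)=140018.46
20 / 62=10 / 31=0.32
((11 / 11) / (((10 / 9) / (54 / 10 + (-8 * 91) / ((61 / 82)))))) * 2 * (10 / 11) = -5342994 / 3355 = -1592.55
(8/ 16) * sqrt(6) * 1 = sqrt(6)/ 2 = 1.22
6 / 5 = 1.20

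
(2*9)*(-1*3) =-54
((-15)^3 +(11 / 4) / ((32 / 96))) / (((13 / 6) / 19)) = -29523.81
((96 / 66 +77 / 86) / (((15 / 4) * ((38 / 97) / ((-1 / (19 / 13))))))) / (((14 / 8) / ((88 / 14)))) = -786864 / 200165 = -3.93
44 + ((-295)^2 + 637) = 87706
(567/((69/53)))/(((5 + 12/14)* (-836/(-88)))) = 140238/17917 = 7.83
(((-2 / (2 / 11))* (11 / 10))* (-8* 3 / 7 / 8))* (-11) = -3993 / 70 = -57.04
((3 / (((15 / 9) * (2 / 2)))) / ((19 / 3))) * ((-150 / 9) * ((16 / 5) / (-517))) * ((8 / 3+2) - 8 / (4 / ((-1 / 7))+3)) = 3264 / 22325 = 0.15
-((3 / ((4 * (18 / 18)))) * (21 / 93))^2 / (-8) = 441 / 123008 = 0.00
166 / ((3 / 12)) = 664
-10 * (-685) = 6850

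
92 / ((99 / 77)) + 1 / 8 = 71.68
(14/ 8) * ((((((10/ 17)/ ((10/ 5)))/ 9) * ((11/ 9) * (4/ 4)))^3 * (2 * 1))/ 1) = 1164625/ 5221939266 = 0.00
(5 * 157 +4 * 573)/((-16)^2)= 3077/256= 12.02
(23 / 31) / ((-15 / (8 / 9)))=-184 / 4185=-0.04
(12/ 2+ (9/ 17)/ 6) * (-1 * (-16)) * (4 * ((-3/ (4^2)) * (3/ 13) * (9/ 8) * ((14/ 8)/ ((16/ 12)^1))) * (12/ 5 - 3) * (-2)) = -29.87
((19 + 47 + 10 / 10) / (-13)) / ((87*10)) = -67 / 11310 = -0.01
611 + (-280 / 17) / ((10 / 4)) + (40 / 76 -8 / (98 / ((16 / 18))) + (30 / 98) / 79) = 6806593466 / 11252997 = 604.87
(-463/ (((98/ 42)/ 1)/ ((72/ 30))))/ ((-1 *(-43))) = -16668/ 1505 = -11.08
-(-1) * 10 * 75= 750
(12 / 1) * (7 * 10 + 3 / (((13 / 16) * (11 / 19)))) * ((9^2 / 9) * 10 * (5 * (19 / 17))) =1120597200 / 2431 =460961.42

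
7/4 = 1.75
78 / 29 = 2.69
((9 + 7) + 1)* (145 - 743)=-10166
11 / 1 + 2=13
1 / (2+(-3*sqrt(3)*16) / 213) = 0.62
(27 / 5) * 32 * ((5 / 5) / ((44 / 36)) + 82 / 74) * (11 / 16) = 42336 / 185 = 228.84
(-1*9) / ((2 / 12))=-54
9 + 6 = 15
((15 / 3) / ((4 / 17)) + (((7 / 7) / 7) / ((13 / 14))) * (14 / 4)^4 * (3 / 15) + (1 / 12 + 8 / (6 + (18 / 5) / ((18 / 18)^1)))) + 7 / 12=14231 / 520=27.37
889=889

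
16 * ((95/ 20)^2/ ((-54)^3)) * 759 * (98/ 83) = -4475317/ 2178252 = -2.05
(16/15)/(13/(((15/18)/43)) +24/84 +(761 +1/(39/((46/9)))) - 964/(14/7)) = 13104/11673413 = 0.00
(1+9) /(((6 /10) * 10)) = 5 /3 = 1.67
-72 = -72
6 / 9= 0.67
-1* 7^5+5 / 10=-33613 / 2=-16806.50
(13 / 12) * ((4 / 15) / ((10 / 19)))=247 / 450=0.55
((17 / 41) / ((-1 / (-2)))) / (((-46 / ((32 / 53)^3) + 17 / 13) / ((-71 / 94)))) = 257081344 / 85242184265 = 0.00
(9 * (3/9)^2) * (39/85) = 39/85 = 0.46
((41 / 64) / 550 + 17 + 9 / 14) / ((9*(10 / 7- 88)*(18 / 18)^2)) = -4347487 / 191980800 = -0.02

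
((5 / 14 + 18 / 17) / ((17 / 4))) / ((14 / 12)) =4044 / 14161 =0.29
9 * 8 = 72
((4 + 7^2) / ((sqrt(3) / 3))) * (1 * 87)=4611 * sqrt(3)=7986.49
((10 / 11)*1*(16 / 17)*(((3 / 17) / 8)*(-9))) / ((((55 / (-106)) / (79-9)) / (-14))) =-11219040 / 34969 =-320.83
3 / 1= 3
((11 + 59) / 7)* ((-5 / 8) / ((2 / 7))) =-175 / 8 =-21.88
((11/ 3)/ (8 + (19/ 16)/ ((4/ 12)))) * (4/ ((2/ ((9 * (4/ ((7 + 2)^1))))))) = 1408/ 555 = 2.54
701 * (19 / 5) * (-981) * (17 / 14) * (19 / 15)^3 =-169280853913 / 26250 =-6448794.43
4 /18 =2 /9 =0.22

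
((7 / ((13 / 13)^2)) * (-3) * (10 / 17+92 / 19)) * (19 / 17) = -36834 / 289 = -127.45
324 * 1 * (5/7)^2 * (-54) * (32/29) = -13996800/1421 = -9849.96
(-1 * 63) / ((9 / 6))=-42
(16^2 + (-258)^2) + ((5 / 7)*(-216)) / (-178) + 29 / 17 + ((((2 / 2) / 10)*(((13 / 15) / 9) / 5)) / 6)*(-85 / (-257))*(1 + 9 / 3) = 368314073274086 / 5511821175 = 66822.57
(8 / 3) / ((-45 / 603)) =-536 / 15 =-35.73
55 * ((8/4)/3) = 110/3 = 36.67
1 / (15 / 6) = 2 / 5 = 0.40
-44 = -44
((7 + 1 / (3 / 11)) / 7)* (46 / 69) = 64 / 63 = 1.02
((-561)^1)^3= -176558481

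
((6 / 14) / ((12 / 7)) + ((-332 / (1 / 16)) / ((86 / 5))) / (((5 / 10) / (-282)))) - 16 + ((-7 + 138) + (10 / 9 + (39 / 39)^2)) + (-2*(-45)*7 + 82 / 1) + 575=175588.55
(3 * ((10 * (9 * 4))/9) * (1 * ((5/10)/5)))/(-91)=-12/91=-0.13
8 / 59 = 0.14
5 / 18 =0.28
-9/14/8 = -9/112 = -0.08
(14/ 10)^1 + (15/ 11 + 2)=262/ 55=4.76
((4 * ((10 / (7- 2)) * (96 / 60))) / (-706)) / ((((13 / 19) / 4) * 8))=-304 / 22945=-0.01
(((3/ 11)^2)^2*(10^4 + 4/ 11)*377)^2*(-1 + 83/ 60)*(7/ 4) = 37848993204932530803/ 129687123005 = 291848506.84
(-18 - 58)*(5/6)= -190/3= -63.33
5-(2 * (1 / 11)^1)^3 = 6647 / 1331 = 4.99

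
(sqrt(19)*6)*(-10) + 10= 10 - 60*sqrt(19)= -251.53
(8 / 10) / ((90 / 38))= 0.34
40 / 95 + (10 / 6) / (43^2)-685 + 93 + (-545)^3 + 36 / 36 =-17060936167417 / 105393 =-161879215.58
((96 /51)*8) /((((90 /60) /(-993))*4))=-42368 /17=-2492.24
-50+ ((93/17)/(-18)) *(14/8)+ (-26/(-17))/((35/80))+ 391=982361/2856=343.96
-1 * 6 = -6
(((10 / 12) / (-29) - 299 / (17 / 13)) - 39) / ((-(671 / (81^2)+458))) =1731633795 / 2963530474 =0.58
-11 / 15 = -0.73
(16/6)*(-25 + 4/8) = -196/3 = -65.33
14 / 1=14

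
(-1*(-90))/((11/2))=180/11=16.36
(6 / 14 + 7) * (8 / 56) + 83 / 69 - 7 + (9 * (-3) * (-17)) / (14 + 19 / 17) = 22266859 / 868917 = 25.63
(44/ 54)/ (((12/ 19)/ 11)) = 2299/ 162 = 14.19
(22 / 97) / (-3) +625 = 181853 / 291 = 624.92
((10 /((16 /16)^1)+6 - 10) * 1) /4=3 /2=1.50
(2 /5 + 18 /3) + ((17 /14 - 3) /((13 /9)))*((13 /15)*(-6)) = 449 /35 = 12.83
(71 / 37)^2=5041 / 1369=3.68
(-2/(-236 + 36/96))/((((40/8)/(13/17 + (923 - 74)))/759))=175432224/160225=1094.91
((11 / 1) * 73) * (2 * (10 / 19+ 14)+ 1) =458513 / 19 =24132.26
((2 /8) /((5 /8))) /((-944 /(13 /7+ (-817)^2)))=-1168109 /4130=-282.84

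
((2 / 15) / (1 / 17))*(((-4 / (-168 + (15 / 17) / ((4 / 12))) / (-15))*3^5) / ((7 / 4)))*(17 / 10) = -707472 / 819875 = -0.86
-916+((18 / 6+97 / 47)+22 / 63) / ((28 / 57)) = -6252511 / 6909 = -904.98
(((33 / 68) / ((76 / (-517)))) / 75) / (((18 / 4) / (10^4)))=-97.82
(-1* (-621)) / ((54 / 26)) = 299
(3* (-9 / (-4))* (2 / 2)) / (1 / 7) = 189 / 4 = 47.25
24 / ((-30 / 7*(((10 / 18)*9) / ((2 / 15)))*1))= -56 / 375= -0.15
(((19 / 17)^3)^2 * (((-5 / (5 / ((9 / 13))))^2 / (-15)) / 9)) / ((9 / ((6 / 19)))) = -4952198 / 20396245805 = -0.00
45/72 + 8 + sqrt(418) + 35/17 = 1453/136 + sqrt(418) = 31.13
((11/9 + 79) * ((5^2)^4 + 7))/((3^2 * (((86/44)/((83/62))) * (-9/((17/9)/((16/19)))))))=-5198264000831/8745813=-594371.73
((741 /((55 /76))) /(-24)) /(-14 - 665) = 4693 /74690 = 0.06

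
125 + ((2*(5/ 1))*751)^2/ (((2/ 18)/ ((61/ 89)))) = 30963666025/ 89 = 347906359.83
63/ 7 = 9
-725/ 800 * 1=-29/ 32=-0.91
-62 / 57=-1.09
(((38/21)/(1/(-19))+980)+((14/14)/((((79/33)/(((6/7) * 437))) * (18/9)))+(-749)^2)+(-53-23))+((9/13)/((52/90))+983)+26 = 562959.05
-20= -20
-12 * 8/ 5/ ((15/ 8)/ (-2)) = 512/ 25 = 20.48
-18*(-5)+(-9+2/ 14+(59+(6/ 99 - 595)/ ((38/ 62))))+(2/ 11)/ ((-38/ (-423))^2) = -12251173/ 15162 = -808.02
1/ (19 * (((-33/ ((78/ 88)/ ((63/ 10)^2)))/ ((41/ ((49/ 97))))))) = -1292525/ 447111819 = -0.00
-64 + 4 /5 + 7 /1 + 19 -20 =-286 /5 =-57.20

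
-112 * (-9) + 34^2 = 2164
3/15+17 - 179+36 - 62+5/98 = -187.75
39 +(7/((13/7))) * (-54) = -2139/13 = -164.54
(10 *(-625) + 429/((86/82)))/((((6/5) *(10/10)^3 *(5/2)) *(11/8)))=-2009288/1419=-1415.99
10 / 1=10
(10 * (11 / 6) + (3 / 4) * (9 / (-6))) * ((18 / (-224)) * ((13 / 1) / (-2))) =2301 / 256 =8.99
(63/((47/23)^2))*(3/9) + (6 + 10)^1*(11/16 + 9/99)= 424832/24299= 17.48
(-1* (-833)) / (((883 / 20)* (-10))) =-1666 / 883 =-1.89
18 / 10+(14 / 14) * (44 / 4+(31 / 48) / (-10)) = 6113 / 480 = 12.74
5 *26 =130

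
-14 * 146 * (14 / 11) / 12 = -7154 / 33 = -216.79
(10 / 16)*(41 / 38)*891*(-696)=-15890985 / 38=-418183.82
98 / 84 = 7 / 6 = 1.17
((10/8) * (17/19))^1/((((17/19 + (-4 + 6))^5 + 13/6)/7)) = 232622985/6103791074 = 0.04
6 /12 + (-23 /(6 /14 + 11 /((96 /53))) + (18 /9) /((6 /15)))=17147 /8738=1.96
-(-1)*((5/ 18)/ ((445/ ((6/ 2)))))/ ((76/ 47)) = 47/ 40584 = 0.00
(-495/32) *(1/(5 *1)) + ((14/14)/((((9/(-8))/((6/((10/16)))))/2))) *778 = -6374861/480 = -13280.96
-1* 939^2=-881721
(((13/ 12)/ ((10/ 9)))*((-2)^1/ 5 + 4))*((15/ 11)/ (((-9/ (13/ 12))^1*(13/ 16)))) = -39/ 55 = -0.71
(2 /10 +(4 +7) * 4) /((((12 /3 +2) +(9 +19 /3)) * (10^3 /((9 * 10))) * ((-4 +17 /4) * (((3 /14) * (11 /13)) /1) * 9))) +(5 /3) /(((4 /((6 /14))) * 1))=0.64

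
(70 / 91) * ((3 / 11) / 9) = 10 / 429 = 0.02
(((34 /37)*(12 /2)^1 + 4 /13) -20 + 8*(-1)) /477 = -3556 /76479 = -0.05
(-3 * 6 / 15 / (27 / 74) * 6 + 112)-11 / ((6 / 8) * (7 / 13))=2276 / 35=65.03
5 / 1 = 5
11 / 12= 0.92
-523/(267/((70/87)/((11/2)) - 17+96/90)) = 39507943/1277595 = 30.92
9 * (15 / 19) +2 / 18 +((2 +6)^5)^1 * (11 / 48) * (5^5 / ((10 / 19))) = 7624321234 / 171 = 44586673.88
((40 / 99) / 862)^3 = 8000 / 77685040104309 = 0.00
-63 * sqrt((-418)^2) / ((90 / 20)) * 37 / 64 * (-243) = 13153833 / 16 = 822114.56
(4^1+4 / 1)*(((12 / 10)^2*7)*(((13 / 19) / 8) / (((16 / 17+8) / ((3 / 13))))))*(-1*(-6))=9639 / 9025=1.07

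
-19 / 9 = -2.11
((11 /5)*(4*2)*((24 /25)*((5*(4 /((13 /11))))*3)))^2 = 77720518656 /105625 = 735815.56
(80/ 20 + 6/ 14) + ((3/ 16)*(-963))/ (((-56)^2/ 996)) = -663809/ 12544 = -52.92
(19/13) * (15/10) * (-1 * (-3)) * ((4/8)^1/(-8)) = -171/416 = -0.41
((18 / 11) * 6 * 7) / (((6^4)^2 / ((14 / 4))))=0.00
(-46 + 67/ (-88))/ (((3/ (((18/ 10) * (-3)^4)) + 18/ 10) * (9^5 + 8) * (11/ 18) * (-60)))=2999835/ 252907586624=0.00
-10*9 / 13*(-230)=20700 / 13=1592.31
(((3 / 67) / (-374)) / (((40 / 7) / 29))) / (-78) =203 / 26060320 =0.00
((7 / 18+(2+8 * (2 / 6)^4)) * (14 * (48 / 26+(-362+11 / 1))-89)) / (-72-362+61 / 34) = 34098481 / 1190295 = 28.65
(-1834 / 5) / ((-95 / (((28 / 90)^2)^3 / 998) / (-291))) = -669744697664 / 656066682421875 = -0.00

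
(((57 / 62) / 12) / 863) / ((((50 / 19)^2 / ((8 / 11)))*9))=6859 / 6621367500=0.00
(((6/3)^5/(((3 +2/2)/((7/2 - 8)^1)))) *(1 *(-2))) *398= 28656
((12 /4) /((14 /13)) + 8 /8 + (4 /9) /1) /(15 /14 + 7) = 533 /1017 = 0.52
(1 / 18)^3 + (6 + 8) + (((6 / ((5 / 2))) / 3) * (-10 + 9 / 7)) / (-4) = 3213467 / 204120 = 15.74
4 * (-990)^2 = 3920400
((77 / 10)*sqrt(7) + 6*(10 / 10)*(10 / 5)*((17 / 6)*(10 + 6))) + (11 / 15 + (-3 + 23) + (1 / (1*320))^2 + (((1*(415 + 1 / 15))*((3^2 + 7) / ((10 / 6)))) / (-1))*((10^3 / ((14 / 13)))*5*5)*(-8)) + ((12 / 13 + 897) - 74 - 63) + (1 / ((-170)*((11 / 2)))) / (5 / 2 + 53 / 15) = 77*sqrt(7) / 10 + 700193324075613146791 / 946199654400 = 740005917.46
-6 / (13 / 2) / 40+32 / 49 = 4013 / 6370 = 0.63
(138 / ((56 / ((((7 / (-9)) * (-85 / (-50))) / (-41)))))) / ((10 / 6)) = 391 / 8200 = 0.05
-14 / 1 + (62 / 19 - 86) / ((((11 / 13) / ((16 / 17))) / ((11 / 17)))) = -403850 / 5491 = -73.55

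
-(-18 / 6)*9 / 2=13.50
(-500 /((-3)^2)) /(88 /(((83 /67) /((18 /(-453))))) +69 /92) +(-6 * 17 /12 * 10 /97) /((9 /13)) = 463317395 /18141813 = 25.54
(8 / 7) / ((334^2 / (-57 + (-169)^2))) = 8144 / 27889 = 0.29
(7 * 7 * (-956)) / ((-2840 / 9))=105399 / 710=148.45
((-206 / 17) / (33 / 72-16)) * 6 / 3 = 9888 / 6341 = 1.56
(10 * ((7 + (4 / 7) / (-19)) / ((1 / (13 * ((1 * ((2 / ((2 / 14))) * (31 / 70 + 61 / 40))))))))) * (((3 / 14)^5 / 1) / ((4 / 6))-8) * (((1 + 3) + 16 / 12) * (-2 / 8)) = 1002358776315 / 3764768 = 266247.16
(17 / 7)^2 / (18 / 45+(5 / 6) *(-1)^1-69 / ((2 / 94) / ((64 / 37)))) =-320790 / 305125009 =-0.00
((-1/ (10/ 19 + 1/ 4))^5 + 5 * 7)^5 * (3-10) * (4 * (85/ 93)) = -4561381652450872474483260003993043213440540171826329540/ 5789778975665430014846530942270507350031366469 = -787833468.54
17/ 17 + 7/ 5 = 12/ 5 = 2.40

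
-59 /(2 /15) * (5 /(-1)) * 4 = 8850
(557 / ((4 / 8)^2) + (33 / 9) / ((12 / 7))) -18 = 79637 / 36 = 2212.14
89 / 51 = 1.75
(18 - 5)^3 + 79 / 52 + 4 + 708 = 151347 / 52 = 2910.52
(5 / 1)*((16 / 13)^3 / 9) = 1.04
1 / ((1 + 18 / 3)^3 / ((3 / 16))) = 3 / 5488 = 0.00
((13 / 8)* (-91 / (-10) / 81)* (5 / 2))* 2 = 1183 / 1296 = 0.91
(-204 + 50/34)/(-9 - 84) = 3443/1581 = 2.18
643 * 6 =3858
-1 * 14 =-14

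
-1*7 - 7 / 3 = -28 / 3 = -9.33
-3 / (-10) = 3 / 10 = 0.30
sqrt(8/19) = 2 * sqrt(38)/19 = 0.65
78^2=6084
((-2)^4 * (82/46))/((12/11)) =1804/69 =26.14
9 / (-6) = -3 / 2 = -1.50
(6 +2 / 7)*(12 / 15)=176 / 35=5.03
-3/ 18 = -1/ 6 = -0.17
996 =996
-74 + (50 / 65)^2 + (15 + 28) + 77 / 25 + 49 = 91563 / 4225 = 21.67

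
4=4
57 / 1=57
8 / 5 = 1.60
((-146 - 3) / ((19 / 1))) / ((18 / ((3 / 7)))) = -149 / 798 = -0.19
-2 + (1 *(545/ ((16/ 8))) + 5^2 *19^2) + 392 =19375/ 2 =9687.50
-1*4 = -4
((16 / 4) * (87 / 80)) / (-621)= -29 / 4140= -0.01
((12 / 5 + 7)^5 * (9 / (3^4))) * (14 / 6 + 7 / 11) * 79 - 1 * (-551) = 1776100441069 / 928125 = 1913643.57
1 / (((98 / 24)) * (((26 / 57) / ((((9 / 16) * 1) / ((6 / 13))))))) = 513 / 784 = 0.65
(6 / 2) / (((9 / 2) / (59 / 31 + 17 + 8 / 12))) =3640 / 279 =13.05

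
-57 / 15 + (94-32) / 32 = -149 / 80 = -1.86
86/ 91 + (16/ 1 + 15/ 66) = 34379/ 2002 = 17.17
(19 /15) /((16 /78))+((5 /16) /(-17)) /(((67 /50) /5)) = 34776 /5695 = 6.11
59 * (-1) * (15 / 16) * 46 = -20355 / 8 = -2544.38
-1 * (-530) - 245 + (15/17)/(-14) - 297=-2871/238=-12.06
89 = 89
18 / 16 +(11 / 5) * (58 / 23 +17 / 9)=89659 / 8280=10.83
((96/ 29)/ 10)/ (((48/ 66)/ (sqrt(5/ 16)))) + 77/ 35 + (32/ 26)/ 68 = 33 * sqrt(5)/ 290 + 2451/ 1105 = 2.47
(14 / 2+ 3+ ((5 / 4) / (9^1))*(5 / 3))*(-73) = -746.90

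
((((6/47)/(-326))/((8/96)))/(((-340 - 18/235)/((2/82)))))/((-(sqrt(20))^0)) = -90/267045997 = -0.00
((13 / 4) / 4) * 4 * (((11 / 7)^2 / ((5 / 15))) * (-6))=-144.46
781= 781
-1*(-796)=796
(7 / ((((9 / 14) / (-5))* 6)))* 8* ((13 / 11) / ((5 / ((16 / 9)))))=-81536 / 2673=-30.50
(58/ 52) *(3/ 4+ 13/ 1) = 1595/ 104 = 15.34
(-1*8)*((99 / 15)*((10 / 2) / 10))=-132 / 5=-26.40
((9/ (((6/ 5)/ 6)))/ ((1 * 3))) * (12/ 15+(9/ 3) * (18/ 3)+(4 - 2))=312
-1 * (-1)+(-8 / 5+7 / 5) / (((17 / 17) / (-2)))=7 / 5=1.40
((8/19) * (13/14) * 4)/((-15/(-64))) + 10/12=9983/1330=7.51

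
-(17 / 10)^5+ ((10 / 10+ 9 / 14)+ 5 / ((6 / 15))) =-38999 / 700000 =-0.06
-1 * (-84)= 84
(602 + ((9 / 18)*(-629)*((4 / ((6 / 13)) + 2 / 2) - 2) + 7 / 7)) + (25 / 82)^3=-2990848841 / 1654104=-1808.14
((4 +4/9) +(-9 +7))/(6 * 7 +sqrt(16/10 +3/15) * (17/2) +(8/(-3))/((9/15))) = 148720/2074199-20196 * sqrt(5)/2074199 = 0.05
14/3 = 4.67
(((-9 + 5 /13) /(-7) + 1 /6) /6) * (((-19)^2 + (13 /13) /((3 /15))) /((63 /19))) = 126331 /4914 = 25.71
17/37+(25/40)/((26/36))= 2549/1924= 1.32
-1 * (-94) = 94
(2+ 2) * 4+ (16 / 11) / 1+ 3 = 225 / 11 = 20.45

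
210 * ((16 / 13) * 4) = 13440 / 13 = 1033.85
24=24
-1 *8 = -8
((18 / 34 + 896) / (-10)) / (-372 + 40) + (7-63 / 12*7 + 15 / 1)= -817249 / 56440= -14.48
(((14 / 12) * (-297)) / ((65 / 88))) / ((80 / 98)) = -373527 / 650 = -574.66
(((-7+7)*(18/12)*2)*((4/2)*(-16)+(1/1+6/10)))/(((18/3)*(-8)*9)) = 0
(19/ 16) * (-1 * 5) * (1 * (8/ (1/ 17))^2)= -109820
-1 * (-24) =24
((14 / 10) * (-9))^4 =15752961 / 625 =25204.74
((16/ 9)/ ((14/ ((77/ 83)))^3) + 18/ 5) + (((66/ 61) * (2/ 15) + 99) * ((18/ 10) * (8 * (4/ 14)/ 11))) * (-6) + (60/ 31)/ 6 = -372221148417938/ 1702967516775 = -218.57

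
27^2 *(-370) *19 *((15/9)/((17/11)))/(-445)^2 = -3758238/134657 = -27.91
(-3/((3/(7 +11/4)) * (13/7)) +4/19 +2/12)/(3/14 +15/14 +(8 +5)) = -7777/22800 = -0.34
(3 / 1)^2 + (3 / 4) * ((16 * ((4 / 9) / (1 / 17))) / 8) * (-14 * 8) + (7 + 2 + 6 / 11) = -41276 / 33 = -1250.79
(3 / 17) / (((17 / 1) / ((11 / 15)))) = 11 / 1445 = 0.01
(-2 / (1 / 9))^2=324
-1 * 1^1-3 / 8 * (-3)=1 / 8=0.12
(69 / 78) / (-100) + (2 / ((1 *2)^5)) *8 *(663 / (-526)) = -436999 / 683800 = -0.64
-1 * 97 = -97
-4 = -4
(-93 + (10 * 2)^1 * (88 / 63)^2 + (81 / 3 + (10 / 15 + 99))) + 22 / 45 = 1452217 / 19845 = 73.18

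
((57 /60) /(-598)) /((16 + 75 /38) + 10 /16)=-361 /4226365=-0.00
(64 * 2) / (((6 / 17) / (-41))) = -44608 / 3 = -14869.33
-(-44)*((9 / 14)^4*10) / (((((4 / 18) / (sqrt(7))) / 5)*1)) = 16238475*sqrt(7) / 9604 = 4473.45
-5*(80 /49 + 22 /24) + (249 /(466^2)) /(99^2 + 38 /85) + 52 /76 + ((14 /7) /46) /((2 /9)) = -11.87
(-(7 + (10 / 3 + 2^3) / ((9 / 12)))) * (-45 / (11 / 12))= 11940 / 11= 1085.45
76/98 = 38/49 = 0.78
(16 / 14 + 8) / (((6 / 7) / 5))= 160 / 3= 53.33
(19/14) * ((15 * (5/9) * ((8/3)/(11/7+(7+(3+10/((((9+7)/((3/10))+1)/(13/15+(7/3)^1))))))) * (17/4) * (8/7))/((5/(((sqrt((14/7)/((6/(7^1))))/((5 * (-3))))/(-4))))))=105298 * sqrt(21)/7867125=0.06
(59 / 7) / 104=0.08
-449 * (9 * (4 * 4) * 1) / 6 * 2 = -21552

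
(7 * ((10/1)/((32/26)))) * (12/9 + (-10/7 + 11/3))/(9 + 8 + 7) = 1625/192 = 8.46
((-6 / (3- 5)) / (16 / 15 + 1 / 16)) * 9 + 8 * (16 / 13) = 118928 / 3523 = 33.76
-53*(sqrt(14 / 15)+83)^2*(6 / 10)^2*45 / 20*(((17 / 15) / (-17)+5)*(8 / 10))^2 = -359937282864 / 78125 - 578134176*sqrt(210) / 78125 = -4714435.11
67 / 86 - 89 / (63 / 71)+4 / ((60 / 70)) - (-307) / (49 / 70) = 1862251 / 5418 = 343.72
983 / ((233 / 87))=85521 / 233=367.04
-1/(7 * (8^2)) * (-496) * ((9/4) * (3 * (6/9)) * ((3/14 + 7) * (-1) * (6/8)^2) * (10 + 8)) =-2282499/6272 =-363.92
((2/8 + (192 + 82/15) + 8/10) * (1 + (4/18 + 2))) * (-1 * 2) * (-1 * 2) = 2558.66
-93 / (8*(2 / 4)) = -93 / 4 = -23.25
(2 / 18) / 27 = 1 / 243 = 0.00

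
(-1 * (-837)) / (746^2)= 0.00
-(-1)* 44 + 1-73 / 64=2807 / 64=43.86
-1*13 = -13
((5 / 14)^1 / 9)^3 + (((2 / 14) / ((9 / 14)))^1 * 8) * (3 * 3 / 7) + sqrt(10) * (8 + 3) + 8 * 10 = 11 * sqrt(10) + 164602493 / 2000376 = 117.07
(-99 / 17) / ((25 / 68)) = -396 / 25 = -15.84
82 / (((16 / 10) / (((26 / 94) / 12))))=1.18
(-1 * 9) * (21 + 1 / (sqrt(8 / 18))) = -405 / 2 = -202.50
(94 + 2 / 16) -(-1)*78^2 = 49425 / 8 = 6178.12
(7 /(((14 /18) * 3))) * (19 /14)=57 /14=4.07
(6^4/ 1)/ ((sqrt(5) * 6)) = 216 * sqrt(5)/ 5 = 96.60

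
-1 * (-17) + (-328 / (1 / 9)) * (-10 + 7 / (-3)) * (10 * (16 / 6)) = 970897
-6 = -6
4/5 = 0.80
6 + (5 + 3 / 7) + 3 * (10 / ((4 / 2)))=185 / 7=26.43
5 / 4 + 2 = 13 / 4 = 3.25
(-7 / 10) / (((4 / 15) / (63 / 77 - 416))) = 95907 / 88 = 1089.85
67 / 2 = 33.50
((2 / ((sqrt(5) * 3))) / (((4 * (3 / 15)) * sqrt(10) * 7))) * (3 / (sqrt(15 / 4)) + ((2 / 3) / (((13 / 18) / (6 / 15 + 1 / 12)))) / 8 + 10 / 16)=0.04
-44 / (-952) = 11 / 238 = 0.05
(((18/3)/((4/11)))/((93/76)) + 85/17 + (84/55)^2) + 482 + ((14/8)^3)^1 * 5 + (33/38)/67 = 4046364188917/7640036800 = 529.63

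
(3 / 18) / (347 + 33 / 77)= 7 / 14592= 0.00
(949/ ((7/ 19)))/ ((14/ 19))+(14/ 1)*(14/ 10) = 1722549/ 490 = 3515.41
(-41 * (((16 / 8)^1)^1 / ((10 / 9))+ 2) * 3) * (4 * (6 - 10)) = 7478.40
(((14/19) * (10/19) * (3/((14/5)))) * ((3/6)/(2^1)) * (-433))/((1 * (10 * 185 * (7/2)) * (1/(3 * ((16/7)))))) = -31176/654493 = -0.05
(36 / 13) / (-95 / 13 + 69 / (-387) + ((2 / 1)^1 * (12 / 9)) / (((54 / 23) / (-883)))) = -62694 / 22874941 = -0.00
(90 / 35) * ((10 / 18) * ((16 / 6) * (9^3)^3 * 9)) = 92980917360 / 7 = 13282988194.29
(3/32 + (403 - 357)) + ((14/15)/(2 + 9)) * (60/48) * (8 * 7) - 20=33827/1056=32.03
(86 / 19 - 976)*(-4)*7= 516824 / 19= 27201.26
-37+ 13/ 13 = -36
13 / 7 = 1.86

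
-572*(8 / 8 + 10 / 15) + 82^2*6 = 118172 / 3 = 39390.67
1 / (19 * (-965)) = -1 / 18335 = -0.00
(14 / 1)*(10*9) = 1260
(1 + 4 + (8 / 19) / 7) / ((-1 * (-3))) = 673 / 399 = 1.69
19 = 19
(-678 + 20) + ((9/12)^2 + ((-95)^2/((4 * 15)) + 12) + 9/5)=-118373/240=-493.22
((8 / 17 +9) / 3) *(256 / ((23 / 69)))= 41216 / 17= 2424.47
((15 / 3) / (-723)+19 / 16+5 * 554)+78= 32959321 / 11568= 2849.18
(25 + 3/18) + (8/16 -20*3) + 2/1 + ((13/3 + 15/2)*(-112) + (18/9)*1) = -4067/3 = -1355.67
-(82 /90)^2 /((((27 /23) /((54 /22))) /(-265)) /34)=69670726 /4455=15638.77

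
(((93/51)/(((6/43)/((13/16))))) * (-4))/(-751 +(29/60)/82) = 3552445/62813147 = 0.06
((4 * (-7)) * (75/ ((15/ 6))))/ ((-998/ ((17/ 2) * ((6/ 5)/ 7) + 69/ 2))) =15102/ 499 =30.26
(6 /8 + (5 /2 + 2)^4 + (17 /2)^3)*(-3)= -49197 /16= -3074.81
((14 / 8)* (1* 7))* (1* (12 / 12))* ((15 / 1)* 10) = 3675 / 2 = 1837.50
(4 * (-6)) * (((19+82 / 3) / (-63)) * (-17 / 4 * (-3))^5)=5328723321 / 896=5947235.85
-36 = -36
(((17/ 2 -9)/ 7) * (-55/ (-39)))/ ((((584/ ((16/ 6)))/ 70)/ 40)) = -11000/ 8541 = -1.29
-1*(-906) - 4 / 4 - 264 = 641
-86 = -86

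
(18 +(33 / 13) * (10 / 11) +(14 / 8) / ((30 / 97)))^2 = 674.23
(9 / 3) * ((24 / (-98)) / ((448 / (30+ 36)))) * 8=-297 / 343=-0.87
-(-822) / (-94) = -411 / 47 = -8.74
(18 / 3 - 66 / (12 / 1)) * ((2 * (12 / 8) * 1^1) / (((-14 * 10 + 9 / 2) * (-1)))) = 3 / 271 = 0.01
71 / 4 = 17.75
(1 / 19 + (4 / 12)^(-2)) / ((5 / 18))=32.59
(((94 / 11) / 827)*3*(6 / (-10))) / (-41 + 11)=141 / 227425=0.00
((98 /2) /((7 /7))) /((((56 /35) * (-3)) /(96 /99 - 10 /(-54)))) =-84035 /7128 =-11.79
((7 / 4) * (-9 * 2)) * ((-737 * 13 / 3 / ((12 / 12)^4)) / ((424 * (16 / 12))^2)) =1810809 / 5752832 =0.31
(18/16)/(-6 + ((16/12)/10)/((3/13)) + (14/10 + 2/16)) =-405/1403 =-0.29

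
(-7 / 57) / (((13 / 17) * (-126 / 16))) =136 / 6669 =0.02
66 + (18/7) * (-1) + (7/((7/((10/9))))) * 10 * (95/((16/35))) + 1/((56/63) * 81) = 398575/168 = 2372.47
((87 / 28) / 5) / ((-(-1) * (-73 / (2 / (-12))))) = 29 / 20440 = 0.00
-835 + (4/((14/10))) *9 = -5665/7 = -809.29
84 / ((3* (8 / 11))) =77 / 2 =38.50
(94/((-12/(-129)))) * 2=2021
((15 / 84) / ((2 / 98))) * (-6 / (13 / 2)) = -105 / 13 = -8.08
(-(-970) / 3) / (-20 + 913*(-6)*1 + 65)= -970 / 16299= -0.06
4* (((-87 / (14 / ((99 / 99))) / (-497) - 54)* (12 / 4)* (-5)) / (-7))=-11269350 / 24353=-462.75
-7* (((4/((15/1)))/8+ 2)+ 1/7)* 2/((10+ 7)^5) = -457/21297855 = -0.00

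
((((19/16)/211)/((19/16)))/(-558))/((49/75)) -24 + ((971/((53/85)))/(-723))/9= -24.24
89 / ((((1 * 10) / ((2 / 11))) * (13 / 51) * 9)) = 1513 / 2145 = 0.71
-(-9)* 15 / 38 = 135 / 38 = 3.55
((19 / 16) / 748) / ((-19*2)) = -1 / 23936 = -0.00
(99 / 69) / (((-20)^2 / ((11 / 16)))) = 363 / 147200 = 0.00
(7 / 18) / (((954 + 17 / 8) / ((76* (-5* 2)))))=-21280 / 68841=-0.31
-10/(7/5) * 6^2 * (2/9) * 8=-3200/7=-457.14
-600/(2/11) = -3300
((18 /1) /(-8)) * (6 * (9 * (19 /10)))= -4617 /20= -230.85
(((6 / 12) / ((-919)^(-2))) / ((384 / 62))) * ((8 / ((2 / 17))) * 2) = 9272575.98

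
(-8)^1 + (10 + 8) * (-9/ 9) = -26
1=1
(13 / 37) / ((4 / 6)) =39 / 74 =0.53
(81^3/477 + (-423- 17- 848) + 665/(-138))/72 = -1306915/526608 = -2.48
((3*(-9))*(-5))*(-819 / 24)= -36855 / 8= -4606.88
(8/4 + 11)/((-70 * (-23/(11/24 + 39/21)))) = 0.02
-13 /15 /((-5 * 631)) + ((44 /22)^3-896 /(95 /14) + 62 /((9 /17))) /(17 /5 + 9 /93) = -1448780264 /731029275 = -1.98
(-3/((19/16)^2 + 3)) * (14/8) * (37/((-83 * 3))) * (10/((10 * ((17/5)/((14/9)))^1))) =1160320/14337171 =0.08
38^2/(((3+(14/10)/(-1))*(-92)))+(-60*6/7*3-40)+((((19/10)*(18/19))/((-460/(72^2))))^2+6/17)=207.75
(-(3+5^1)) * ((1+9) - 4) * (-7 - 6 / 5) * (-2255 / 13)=-887568 / 13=-68274.46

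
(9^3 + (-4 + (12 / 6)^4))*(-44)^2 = 1434576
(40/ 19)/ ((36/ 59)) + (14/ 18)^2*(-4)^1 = 1586/ 1539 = 1.03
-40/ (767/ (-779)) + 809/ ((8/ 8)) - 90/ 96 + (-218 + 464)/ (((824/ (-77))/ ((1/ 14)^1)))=1070680107/ 1264016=847.05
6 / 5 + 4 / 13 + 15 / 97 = 10481 / 6305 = 1.66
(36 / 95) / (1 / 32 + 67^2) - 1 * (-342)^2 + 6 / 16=-1418810877131 / 12130360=-116963.62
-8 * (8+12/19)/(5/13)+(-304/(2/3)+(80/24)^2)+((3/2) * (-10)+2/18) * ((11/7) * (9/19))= -3803518/5985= -635.51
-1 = -1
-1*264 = -264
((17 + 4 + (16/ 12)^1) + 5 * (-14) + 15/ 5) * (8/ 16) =-67/ 3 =-22.33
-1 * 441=-441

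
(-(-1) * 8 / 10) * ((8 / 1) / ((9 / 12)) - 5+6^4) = 3124 / 3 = 1041.33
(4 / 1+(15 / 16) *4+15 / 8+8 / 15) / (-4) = -2.54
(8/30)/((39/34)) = 0.23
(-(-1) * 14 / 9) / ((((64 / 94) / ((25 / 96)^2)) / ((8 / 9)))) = 205625 / 1492992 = 0.14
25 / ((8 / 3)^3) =675 / 512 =1.32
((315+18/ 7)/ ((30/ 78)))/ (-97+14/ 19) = -549081/ 64015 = -8.58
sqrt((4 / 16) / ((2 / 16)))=sqrt(2)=1.41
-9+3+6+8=8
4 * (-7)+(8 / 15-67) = -1417 / 15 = -94.47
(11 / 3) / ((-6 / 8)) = -4.89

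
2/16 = 0.12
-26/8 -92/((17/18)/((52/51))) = -118573/1156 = -102.57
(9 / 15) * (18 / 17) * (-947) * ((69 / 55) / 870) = -588087 / 677875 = -0.87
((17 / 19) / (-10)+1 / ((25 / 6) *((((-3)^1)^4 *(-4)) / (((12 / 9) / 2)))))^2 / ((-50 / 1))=-47927929 / 296065125000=-0.00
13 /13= 1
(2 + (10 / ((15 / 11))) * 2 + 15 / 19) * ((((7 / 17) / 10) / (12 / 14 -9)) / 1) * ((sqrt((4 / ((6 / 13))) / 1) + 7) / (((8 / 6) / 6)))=-3.95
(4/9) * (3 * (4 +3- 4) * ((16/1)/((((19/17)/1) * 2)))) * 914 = 497216/19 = 26169.26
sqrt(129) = 11.36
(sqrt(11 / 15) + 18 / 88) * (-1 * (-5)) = 45 / 44 + sqrt(165) / 3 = 5.30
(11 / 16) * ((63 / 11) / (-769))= -63 / 12304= -0.01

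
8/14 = 4/7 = 0.57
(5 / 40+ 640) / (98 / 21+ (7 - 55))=-14.77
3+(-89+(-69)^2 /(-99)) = -1475 /11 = -134.09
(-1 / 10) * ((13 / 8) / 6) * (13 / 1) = -169 / 480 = -0.35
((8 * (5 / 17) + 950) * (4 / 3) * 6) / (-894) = -64760 / 7599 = -8.52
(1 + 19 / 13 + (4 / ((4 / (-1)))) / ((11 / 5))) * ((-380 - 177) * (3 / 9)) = -159859 / 429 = -372.63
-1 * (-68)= 68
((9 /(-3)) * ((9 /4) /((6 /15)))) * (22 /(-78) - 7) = 3195 /26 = 122.88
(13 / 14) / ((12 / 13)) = 169 / 168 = 1.01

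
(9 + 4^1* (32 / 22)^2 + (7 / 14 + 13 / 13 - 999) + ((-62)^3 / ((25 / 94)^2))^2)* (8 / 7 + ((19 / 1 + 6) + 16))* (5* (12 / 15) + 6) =63318253749589156594517 / 13234375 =4784378087336134.62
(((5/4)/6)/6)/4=5/576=0.01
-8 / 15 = -0.53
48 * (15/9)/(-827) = -80/827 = -0.10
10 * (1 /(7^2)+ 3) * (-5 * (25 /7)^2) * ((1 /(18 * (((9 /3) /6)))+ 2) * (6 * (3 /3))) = -175750000 /7203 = -24399.56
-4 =-4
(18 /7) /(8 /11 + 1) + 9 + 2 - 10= 2.49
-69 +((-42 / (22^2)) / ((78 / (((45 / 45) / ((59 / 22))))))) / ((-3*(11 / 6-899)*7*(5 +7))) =-37604755189 / 544996452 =-69.00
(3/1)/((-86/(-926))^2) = 347.81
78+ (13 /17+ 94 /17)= 1433 /17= 84.29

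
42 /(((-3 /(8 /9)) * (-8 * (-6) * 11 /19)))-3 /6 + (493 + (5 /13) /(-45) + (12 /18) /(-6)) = 3798703 /7722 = 491.93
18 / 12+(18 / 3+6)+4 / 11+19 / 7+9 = 3939 / 154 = 25.58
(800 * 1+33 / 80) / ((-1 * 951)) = -64033 / 76080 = -0.84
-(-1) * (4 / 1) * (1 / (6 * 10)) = 1 / 15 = 0.07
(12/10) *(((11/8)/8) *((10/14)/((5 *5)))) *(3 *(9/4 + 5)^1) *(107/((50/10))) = 307197/112000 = 2.74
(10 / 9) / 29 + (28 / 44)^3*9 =819017 / 347391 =2.36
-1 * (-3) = 3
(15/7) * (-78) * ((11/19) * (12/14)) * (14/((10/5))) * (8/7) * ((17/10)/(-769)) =1050192/715939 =1.47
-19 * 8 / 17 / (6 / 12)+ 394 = 6394 / 17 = 376.12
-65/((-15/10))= 130/3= 43.33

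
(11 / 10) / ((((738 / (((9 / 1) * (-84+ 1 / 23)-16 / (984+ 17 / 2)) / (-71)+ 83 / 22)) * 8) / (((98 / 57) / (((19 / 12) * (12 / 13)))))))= 654837297569 / 207262866981600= 0.00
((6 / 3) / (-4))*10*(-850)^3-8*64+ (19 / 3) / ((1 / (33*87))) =3070642671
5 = 5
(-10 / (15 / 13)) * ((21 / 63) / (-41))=26 / 369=0.07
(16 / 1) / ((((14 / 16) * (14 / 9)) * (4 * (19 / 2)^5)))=4608 / 121328851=0.00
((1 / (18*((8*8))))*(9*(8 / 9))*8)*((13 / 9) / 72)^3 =2197 / 4897760256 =0.00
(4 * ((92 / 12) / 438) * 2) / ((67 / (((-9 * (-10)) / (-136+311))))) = 0.00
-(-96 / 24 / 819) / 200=1 / 40950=0.00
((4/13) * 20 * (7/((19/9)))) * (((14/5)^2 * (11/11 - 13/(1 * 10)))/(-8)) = 37044/6175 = 6.00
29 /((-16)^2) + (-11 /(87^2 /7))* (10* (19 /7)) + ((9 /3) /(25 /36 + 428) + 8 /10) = 96313645673 /149519842560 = 0.64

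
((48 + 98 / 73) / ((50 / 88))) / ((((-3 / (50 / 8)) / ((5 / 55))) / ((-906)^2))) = -985550424 / 73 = -13500690.74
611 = 611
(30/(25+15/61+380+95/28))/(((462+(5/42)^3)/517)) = 392534227008/4778029768571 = 0.08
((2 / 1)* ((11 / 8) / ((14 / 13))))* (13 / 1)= 1859 / 56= 33.20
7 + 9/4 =37/4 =9.25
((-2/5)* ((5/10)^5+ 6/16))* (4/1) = -13/20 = -0.65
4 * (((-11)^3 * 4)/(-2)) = 10648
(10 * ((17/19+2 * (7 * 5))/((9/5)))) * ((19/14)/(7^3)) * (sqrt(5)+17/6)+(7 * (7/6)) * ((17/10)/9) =11225 * sqrt(5)/7203+7724783/1296540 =9.44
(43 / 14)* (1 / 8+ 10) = 3483 / 112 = 31.10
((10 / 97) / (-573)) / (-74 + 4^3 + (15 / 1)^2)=-2 / 2389983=-0.00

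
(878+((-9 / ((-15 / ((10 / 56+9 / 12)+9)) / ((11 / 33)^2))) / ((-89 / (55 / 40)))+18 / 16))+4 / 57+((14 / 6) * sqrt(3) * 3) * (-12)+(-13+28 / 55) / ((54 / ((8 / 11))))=181295342357 / 206247888 - 84 * sqrt(3)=733.52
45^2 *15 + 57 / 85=2581932 / 85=30375.67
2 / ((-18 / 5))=-5 / 9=-0.56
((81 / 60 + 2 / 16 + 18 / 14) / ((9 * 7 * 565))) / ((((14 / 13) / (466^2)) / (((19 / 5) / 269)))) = 10365453059 / 46917769500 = 0.22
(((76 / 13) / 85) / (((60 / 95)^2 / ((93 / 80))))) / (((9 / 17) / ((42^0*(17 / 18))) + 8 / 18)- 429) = -10844079 / 23154872000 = -0.00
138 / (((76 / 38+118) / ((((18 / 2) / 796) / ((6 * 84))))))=23 / 891520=0.00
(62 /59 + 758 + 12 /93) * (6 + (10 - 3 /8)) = 43391875 /3658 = 11862.19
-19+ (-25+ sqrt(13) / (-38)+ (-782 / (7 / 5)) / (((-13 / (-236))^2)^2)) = -12129002463348 / 199927- sqrt(13) / 38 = -60667155.92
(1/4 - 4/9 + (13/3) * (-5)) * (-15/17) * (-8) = -7870/51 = -154.31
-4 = -4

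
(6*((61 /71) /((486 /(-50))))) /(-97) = 3050 /557847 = 0.01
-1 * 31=-31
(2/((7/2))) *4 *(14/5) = 32/5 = 6.40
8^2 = 64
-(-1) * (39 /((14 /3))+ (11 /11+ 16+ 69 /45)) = 26.89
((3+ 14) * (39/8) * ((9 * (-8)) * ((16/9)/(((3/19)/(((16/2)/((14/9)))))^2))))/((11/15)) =-8271694080/539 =-15346371.21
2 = 2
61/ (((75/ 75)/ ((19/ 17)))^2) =22021/ 289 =76.20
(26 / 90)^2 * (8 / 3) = 1352 / 6075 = 0.22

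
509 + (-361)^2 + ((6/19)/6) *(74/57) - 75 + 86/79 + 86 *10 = 11260683539/85557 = 131616.16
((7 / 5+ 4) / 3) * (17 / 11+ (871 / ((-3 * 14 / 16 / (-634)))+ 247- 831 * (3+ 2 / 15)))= 720761523 / 1925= 374421.57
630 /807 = 210 /269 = 0.78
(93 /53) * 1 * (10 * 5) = 4650 /53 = 87.74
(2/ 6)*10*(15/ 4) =12.50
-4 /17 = -0.24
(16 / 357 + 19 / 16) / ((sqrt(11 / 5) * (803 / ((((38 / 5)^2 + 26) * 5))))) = 2456611 * sqrt(55) / 42045080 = 0.43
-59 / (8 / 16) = -118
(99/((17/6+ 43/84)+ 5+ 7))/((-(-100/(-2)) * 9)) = -462/32225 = -0.01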